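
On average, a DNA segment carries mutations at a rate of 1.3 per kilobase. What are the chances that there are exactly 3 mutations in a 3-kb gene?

Over the interval, μ = 1.3 × 3 = 3.9 (a 3-kb gene = 3 kilobases).
P(N = 3) = e^(−μ) μ^3/3! = e^(−3.9) · 3.9^3/6 ≈ 0.2001.

0.2001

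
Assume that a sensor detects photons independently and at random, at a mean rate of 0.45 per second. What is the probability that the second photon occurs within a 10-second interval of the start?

Over the interval, μ = 0.45 × 10 = 4.5 (a 10-second interval = 10 seconds).
The second arrival falls in the interval iff at least 2 events occur there: P(S_2 ≤ t) = P(N ≥ 2) = 1 − P(N ≤ 1) ≈ 0.9389.

0.9389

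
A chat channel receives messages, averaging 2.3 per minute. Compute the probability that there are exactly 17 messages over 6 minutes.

Over the interval, μ = 2.3 × 6 = 13.8 (6 minutes).
P(N = 17) = e^(−μ) μ^17/17! = e^(−13.8) · 13.8^17/355687428096000 ≈ 0.0682.

0.0682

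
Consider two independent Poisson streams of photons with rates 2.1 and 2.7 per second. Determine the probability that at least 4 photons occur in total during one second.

Independent Poisson processes superpose: combined rate λ = 2.1 + 2.7 = 4.8 per second.
So μ = 4.8.
P(N ≥ 4) = 1 − P(N ≤ 3) ≈ 0.7058.

0.7058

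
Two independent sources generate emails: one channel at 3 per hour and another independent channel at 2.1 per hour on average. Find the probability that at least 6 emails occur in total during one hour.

Independent Poisson processes superpose: combined rate λ = 3 + 2.1 = 5.1 per hour.
So μ = 5.1.
P(N ≥ 6) = 1 − P(N ≤ 5) ≈ 0.4016.

0.4016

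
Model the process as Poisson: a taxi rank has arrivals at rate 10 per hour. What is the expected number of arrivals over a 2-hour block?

20

E[N] = λt = 10 × 2 = 20 (a 2-hour block = 2 hours).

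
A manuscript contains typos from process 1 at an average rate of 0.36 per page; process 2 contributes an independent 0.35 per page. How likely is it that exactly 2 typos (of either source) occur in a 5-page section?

Independent Poisson processes superpose: combined rate λ = 0.36 + 0.35 = 0.71 per page.
Over the interval, μ = 0.71 × 5 = 3.55 (a 5-page section = 5 pages).
P(N = 2) = e^(−3.55) · 3.55^2/2! ≈ 0.1810.

0.1810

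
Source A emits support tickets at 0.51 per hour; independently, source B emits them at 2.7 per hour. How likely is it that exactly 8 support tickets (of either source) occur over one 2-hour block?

Independent Poisson processes superpose: combined rate λ = 0.51 + 2.7 = 3.21 per hour.
Over the interval, μ = 3.21 × 2 = 6.42 (a 2-hour block = 2 hours).
P(N = 8) = e^(−6.42) · 6.42^8/8! ≈ 0.1166.

0.1166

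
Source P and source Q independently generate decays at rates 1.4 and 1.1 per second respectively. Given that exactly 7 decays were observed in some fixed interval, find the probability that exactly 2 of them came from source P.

Given the total, each event is independently from source P with probability p = λ_P/(λ_P+λ_Q) = 1.4/2.5 = 0.5600.
So K ~ Binomial(7, 1.4/2.5): P(K = 2) = C(7,2) · (1.4/2.5)^2 · (1.1/2.5)^5 ≈ 0.1086.

0.1086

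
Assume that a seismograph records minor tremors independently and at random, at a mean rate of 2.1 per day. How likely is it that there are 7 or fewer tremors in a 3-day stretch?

Over the interval, μ = 2.1 × 3 = 6.3 (a 3-day stretch = 3 days).
P(N ≤ 7) = Σ_{j=0}^{7} e^(−μ) μ^j/j! ≈ 0.7017.

0.7017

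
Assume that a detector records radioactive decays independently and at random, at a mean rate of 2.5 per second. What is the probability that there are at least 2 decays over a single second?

0.7127

With mean μ = 2.5 per second,
P(N ≥ 2) = 1 − P(N ≤ 1) = 1 − Σ_{j=0}^{1} e^(−μ) μ^j/j! ≈ 0.7127.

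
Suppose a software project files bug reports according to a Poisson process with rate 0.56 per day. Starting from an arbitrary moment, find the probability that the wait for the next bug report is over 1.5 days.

The wait for the next event is exponential with rate λ = 0.56 per day.
P(T > 1.5) = e^(−λt) = e^(−0.56 × 1.5) = e^(−0.84) ≈ 0.4317.

0.4317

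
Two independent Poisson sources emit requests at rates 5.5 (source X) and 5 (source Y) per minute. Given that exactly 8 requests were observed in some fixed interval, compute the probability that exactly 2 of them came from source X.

Given the total, each event is independently from source X with probability p = λ_X/(λ_X+λ_Y) = 5.5/10.5 ≈ 0.5238.
So K ~ Binomial(8, 5.5/10.5): P(K = 2) = C(8,2) · (5.5/10.5)^2 · (5/10.5)^6 ≈ 0.0896.

0.0896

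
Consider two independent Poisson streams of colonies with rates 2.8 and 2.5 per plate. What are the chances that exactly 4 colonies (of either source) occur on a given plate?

Independent Poisson processes superpose: combined rate λ = 2.8 + 2.5 = 5.3 per plate.
So μ = 5.3.
P(N = 4) = e^(−5.3) · 5.3^4/4! ≈ 0.1641.

0.1641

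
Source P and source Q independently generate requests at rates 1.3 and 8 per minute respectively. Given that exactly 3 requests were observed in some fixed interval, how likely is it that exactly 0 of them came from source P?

Given the total, each event is independently from source P with probability p = λ_P/(λ_P+λ_Q) = 1.3/9.3 ≈ 0.1398.
So K ~ Binomial(3, 1.3/9.3): P(K = 0) = C(3,0) · (1.3/9.3)^0 · (8/9.3)^3 ≈ 0.6365.

0.6365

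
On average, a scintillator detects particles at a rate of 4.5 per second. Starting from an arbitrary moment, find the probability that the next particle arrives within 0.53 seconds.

Inter-arrival times are exponential with rate λ = 4.5 per second.
P(T ≤ 0.53) = 1 − e^(−λt) = 1 − e^(−4.5 × 0.53) = 1 − e^(−2.385) ≈ 0.9079.

0.9079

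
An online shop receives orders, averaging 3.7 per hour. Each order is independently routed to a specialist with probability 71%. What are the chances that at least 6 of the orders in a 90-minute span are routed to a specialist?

Thinning: the orders that are routed to a specialist themselves form a Poisson process with rate 0.71 × 3.7 = 2.627 per hour.
Over the interval, μ = 2.627 × 1.5 = 3.9405 (a 90-minute span = 1.5 hours).
P(N ≥ 6) = 1 − P(N ≤ 5) ≈ 0.2056.

0.2056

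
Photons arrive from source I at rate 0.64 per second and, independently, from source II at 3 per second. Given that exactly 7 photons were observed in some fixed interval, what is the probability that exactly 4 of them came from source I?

0.0187

Given the total, each event is independently from source I with probability p = λ_I/(λ_I+λ_II) = 0.64/3.64 ≈ 0.1758.
So K ~ Binomial(7, 0.64/3.64): P(K = 4) = C(7,4) · (0.64/3.64)^4 · (3/3.64)^3 ≈ 0.0187.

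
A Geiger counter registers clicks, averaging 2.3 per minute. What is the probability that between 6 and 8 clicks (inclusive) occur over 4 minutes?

Over the interval, μ = 2.3 × 4 = 9.2 (4 minutes).
P(6 ≤ N ≤ 8) = Σ_{j=6}^{8} e^(−9.2) · 9.2^j/j! ≈ 0.3255.

0.3255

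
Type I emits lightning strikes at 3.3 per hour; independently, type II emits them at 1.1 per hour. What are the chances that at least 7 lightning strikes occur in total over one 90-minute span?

Independent Poisson processes superpose: combined rate λ = 3.3 + 1.1 = 4.4 per hour.
Over the interval, μ = 4.4 × 1.5 = 6.6 (a 90-minute span = 1.5 hours).
P(N ≥ 7) = 1 − P(N ≤ 6) ≈ 0.4892.

0.4892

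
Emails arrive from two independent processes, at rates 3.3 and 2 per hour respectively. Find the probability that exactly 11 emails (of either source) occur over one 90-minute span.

0.0708

Independent Poisson processes superpose: combined rate λ = 3.3 + 2 = 5.3 per hour.
Over the interval, μ = 5.3 × 1.5 = 7.95 (a 90-minute span = 1.5 hours).
P(N = 11) = e^(−7.95) · 7.95^11/11! ≈ 0.0708.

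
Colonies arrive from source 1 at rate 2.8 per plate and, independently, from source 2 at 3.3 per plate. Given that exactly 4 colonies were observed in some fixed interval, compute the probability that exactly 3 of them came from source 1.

0.2093

Given the total, each event is independently from source 1 with probability p = λ_1/(λ_1+λ_2) = 2.8/6.1 ≈ 0.4590.
So K ~ Binomial(4, 2.8/6.1): P(K = 3) = C(4,3) · (2.8/6.1)^3 · (3.3/6.1)^1 ≈ 0.2093.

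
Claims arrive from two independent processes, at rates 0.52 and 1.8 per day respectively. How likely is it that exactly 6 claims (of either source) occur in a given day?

0.0213

Independent Poisson processes superpose: combined rate λ = 0.52 + 1.8 = 2.32 per day.
So μ = 2.32.
P(N = 6) = e^(−2.32) · 2.32^6/6! ≈ 0.0213.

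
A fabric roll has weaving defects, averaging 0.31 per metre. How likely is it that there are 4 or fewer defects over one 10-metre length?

0.7982

Over the interval, μ = 0.31 × 10 = 3.1 (a 10-metre length = 10 metres).
P(N ≤ 4) = Σ_{j=0}^{4} e^(−μ) μ^j/j! ≈ 0.7982.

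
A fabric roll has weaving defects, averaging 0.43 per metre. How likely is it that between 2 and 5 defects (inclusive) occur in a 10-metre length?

Over the interval, μ = 0.43 × 10 = 4.3 (a 10-metre length = 10 metres).
P(2 ≤ N ≤ 5) = Σ_{j=2}^{5} e^(−4.3) · 4.3^j/j! ≈ 0.6647.

0.6647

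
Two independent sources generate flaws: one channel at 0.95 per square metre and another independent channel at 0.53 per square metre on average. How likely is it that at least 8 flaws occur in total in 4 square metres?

Independent Poisson processes superpose: combined rate λ = 0.95 + 0.53 = 1.48 per square metre.
Over the interval, μ = 1.48 × 4 = 5.92 (4 square metres).
P(N ≥ 8) = 1 − P(N ≤ 7) ≈ 0.2451.

0.2451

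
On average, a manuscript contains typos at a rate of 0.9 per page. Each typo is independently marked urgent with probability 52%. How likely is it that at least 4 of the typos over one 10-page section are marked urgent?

0.6872

Thinning: the typos that are marked urgent themselves form a Poisson process with rate 0.52 × 0.9 = 0.468 per page.
Over the interval, μ = 0.468 × 10 = 4.68 (a 10-page section = 10 pages).
P(N ≥ 4) = 1 − P(N ≤ 3) ≈ 0.6872.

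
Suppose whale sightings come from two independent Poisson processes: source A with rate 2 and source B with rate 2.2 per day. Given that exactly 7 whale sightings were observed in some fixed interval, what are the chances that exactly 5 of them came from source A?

Given the total, each event is independently from source A with probability p = λ_A/(λ_A+λ_B) = 2/4.2 ≈ 0.4762.
So K ~ Binomial(7, 2/4.2): P(K = 5) = C(7,5) · (2/4.2)^5 · (2.2/4.2)^2 ≈ 0.1411.

0.1411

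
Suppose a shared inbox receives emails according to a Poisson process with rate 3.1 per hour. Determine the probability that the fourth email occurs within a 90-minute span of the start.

0.6824

Over the interval, μ = 3.1 × 1.5 = 4.65 (a 90-minute span = 1.5 hours).
The fourth arrival falls in the interval iff at least 4 events occur there: P(S_4 ≤ t) = P(N ≥ 4) = 1 − P(N ≤ 3) ≈ 0.6824.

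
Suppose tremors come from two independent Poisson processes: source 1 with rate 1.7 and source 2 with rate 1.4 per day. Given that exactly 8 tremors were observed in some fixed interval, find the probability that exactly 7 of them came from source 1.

0.0539

Given the total, each event is independently from source 1 with probability p = λ_1/(λ_1+λ_2) = 1.7/3.1 ≈ 0.5484.
So K ~ Binomial(8, 1.7/3.1): P(K = 7) = C(8,7) · (1.7/3.1)^7 · (1.4/3.1)^1 ≈ 0.0539.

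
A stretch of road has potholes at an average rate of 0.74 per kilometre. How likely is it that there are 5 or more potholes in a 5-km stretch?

0.3128

Over the interval, μ = 0.74 × 5 = 3.7 (a 5-km stretch = 5 kilometres).
P(N ≥ 5) = 1 − P(N ≤ 4) = 1 − Σ_{j=0}^{4} e^(−μ) μ^j/j! ≈ 0.3128.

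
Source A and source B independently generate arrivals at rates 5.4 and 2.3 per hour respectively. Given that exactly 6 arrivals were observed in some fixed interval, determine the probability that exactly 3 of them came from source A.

0.1838

Given the total, each event is independently from source A with probability p = λ_A/(λ_A+λ_B) = 5.4/7.7 ≈ 0.7013.
So K ~ Binomial(6, 5.4/7.7): P(K = 3) = C(6,3) · (5.4/7.7)^3 · (2.3/7.7)^3 ≈ 0.1838.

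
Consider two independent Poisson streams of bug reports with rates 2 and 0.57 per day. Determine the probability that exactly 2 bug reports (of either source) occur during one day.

Independent Poisson processes superpose: combined rate λ = 2 + 0.57 = 2.57 per day.
So μ = 2.57.
P(N = 2) = e^(−2.57) · 2.57^2/2! ≈ 0.2528.

0.2528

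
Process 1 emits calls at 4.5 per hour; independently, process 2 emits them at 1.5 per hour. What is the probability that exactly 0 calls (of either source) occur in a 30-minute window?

Independent Poisson processes superpose: combined rate λ = 4.5 + 1.5 = 6 per hour.
Over the interval, μ = 6 × 0.5 = 3 (a 30-minute window = 0.5 hours).
P(N = 0) = e^(−3) · 3^0/0! ≈ 0.0498.

0.0498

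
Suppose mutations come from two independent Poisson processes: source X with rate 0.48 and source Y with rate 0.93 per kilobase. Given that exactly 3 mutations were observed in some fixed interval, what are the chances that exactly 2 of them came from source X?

0.2293

Given the total, each event is independently from source X with probability p = λ_X/(λ_X+λ_Y) = 0.48/1.41 ≈ 0.3404.
So K ~ Binomial(3, 0.48/1.41): P(K = 2) = C(3,2) · (0.48/1.41)^2 · (0.93/1.41)^1 ≈ 0.2293.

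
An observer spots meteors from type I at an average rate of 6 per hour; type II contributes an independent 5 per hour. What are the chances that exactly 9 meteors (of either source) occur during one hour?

0.1085

Independent Poisson processes superpose: combined rate λ = 6 + 5 = 11 per hour.
So μ = 11.
P(N = 9) = e^(−11) · 11^9/9! ≈ 0.1085.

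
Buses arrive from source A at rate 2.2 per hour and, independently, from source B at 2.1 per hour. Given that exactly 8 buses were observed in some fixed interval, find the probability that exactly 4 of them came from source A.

0.2728

Given the total, each event is independently from source A with probability p = λ_A/(λ_A+λ_B) = 2.2/4.3 ≈ 0.5116.
So K ~ Binomial(8, 2.2/4.3): P(K = 4) = C(8,4) · (2.2/4.3)^4 · (2.1/4.3)^4 ≈ 0.2728.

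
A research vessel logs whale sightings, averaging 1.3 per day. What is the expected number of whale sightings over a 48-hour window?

E[N] = λt = 1.3 × 2 = 2.6 (a 48-hour window = 2 days).

2.6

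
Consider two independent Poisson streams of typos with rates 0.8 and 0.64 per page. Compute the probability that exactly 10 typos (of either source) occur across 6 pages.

0.1130

Independent Poisson processes superpose: combined rate λ = 0.8 + 0.64 = 1.44 per page.
Over the interval, μ = 1.44 × 6 = 8.64 (6 pages).
P(N = 10) = e^(−8.64) · 8.64^10/10! ≈ 0.1130.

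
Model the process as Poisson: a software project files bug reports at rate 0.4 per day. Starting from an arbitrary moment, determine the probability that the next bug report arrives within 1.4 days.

0.4288

Inter-arrival times are exponential with rate λ = 0.4 per day.
P(T ≤ 1.4) = 1 − e^(−λt) = 1 − e^(−0.4 × 1.4) = 1 − e^(−0.56) ≈ 0.4288.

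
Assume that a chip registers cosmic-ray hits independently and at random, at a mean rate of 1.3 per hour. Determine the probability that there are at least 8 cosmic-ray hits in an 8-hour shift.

0.8137

Over the interval, μ = 1.3 × 8 = 10.4 (an 8-hour shift = 8 hours).
P(N ≥ 8) = 1 − P(N ≤ 7) = 1 − Σ_{j=0}^{7} e^(−μ) μ^j/j! ≈ 0.8137.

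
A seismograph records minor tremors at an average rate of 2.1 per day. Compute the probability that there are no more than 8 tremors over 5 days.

Over the interval, μ = 2.1 × 5 = 10.5 (5 days).
P(N ≤ 8) = Σ_{j=0}^{8} e^(−μ) μ^j/j! ≈ 0.2794.

0.2794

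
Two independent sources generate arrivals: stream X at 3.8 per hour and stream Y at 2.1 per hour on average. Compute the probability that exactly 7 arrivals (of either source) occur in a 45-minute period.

Independent Poisson processes superpose: combined rate λ = 3.8 + 2.1 = 5.9 per hour.
Over the interval, μ = 5.9 × 0.75 = 4.425 (a 45-minute period = 0.75 hours).
P(N = 7) = e^(−4.425) · 4.425^7/7! ≈ 0.0789.

0.0789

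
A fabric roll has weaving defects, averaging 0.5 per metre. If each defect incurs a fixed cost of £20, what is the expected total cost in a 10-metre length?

E[N] = 0.5 × 10 = 5 (a 10-metre length = 10 metres); E[cost] = 5 × £20 = £100.

£100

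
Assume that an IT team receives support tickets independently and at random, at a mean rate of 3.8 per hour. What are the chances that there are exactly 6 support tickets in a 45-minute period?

Over the interval, μ = 3.8 × 0.75 = 2.85 (a 45-minute period = 0.75 hours).
P(N = 6) = e^(−μ) μ^6/6! = e^(−2.85) · 2.85^6/720 ≈ 0.0431.

0.0431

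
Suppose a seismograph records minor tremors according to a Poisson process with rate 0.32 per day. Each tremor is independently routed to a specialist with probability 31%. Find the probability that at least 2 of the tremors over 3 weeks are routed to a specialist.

0.6160

Thinning: the tremors that are routed to a specialist themselves form a Poisson process with rate 0.31 × 0.32 = 0.0992 per day.
Over the interval, μ = 0.0992 × 21 = 2.0832 (3 weeks = 21 days).
P(N ≥ 2) = 1 − P(N ≤ 1) ≈ 0.6160.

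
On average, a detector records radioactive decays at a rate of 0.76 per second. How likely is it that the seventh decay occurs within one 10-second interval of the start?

0.6354

Over the interval, μ = 0.76 × 10 = 7.6 (a 10-second interval = 10 seconds).
The seventh arrival falls in the interval iff at least 7 events occur there: P(S_7 ≤ t) = P(N ≥ 7) = 1 − P(N ≤ 6) ≈ 0.6354.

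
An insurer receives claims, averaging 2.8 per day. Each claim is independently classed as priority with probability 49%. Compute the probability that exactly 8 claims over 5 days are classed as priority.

Thinning: the claims that are classed as priority themselves form a Poisson process with rate 0.49 × 2.8 = 1.372 per day.
Over the interval, μ = 1.372 × 5 = 6.86 (5 days).
P(N = 8) = e^(−6.86) · 6.86^8/8! ≈ 0.1276.

0.1276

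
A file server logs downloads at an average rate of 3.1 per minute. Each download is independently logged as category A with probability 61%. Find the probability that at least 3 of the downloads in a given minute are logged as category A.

Thinning: the downloads that are logged as category A themselves form a Poisson process with rate 0.61 × 3.1 = 1.891 per minute.
So μ = 1.891.
P(N ≥ 3) = 1 − P(N ≤ 2) ≈ 0.2939.

0.2939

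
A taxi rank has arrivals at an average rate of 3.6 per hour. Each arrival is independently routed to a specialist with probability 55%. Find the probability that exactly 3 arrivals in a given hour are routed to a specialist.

0.1786

Thinning: the arrivals that are routed to a specialist themselves form a Poisson process with rate 0.55 × 3.6 = 1.98 per hour.
So μ = 1.98.
P(N = 3) = e^(−1.98) · 1.98^3/3! ≈ 0.1786.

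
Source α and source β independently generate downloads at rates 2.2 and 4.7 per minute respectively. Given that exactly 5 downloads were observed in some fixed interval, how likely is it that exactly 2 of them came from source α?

Given the total, each event is independently from source α with probability p = λ_α/(λ_α+λ_β) = 2.2/6.9 ≈ 0.3188.
So K ~ Binomial(5, 2.2/6.9): P(K = 2) = C(5,2) · (2.2/6.9)^2 · (4.7/6.9)^3 ≈ 0.3213.

0.3213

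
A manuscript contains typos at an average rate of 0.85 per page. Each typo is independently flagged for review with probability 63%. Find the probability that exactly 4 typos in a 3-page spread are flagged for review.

0.0557

Thinning: the typos that are flagged for review themselves form a Poisson process with rate 0.63 × 0.85 = 0.5355 per page.
Over the interval, μ = 0.5355 × 3 = 1.6065 (a 3-page spread = 3 pages).
P(N = 4) = e^(−1.6065) · 1.6065^4/4! ≈ 0.0557.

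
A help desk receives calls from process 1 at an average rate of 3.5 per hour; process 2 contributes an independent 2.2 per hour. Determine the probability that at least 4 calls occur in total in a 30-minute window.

Independent Poisson processes superpose: combined rate λ = 3.5 + 2.2 = 5.7 per hour.
Over the interval, μ = 5.7 × 0.5 = 2.85 (a 30-minute window = 0.5 hours).
P(N ≥ 4) = 1 − P(N ≤ 3) ≈ 0.3192.

0.3192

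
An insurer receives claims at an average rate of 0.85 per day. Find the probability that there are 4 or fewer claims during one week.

Over the interval, μ = 0.85 × 7 = 5.95 (a week = 7 days).
P(N ≤ 4) = Σ_{j=0}^{4} e^(−μ) μ^j/j! ≈ 0.2918.

0.2918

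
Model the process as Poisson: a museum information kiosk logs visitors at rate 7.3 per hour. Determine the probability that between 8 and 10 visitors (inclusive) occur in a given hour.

With mean μ = 7.3 per hour,
P(8 ≤ N ≤ 10) = Σ_{j=8}^{10} e^(−7.3) · 7.3^j/j! ≈ 0.3247.

0.3247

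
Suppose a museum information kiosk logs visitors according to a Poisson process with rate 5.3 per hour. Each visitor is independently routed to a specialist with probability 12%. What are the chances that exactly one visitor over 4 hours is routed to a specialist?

Thinning: the visitors that are routed to a specialist themselves form a Poisson process with rate 0.12 × 5.3 = 0.636 per hour.
Over the interval, μ = 0.636 × 4 = 2.544 (4 hours).
P(N = 1) = e^(−2.544) · 2.544^1/1! ≈ 0.1998.

0.1998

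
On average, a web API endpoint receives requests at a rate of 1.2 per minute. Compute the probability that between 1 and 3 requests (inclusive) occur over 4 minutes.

0.2860

Over the interval, μ = 1.2 × 4 = 4.8 (4 minutes).
P(1 ≤ N ≤ 3) = Σ_{j=1}^{3} e^(−4.8) · 4.8^j/j! ≈ 0.2860.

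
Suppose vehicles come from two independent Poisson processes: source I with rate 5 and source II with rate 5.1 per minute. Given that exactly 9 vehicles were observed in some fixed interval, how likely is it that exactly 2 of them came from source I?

Given the total, each event is independently from source I with probability p = λ_I/(λ_I+λ_II) = 5/10.1 ≈ 0.4950.
So K ~ Binomial(9, 5/10.1): P(K = 2) = C(9,2) · (5/10.1)^2 · (5.1/10.1)^7 ≈ 0.0738.

0.0738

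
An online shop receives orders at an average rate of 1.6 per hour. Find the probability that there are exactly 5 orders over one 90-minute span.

Over the interval, μ = 1.6 × 1.5 = 2.4 (a 90-minute span = 1.5 hours).
P(N = 5) = e^(−μ) μ^5/5! = e^(−2.4) · 2.4^5/120 ≈ 0.0602.

0.0602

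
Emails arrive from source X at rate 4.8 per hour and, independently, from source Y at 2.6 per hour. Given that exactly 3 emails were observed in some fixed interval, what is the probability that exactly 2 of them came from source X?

0.4435

Given the total, each event is independently from source X with probability p = λ_X/(λ_X+λ_Y) = 4.8/7.4 ≈ 0.6486.
So K ~ Binomial(3, 4.8/7.4): P(K = 2) = C(3,2) · (4.8/7.4)^2 · (2.6/7.4)^1 ≈ 0.4435.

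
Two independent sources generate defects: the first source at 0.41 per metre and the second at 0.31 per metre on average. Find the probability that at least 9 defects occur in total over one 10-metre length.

0.2973

Independent Poisson processes superpose: combined rate λ = 0.41 + 0.31 = 0.72 per metre.
Over the interval, μ = 0.72 × 10 = 7.2 (a 10-metre length = 10 metres).
P(N ≥ 9) = 1 − P(N ≤ 8) ≈ 0.2973.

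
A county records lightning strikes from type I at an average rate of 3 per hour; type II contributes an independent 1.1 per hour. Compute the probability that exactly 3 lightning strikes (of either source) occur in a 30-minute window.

Independent Poisson processes superpose: combined rate λ = 3 + 1.1 = 4.1 per hour.
Over the interval, μ = 4.1 × 0.5 = 2.05 (a 30-minute window = 0.5 hours).
P(N = 3) = e^(−2.05) · 2.05^3/3! ≈ 0.1848.

0.1848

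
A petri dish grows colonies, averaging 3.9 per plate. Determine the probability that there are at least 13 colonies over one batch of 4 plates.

0.7791

Over the interval, μ = 3.9 × 4 = 15.6 (a batch of 4 plates = 4 plates).
P(N ≥ 13) = 1 − P(N ≤ 12) = 1 − Σ_{j=0}^{12} e^(−μ) μ^j/j! ≈ 0.7791.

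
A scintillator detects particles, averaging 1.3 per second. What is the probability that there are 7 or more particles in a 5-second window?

0.4735

Over the interval, μ = 1.3 × 5 = 6.5 (a 5-second window = 5 seconds).
P(N ≥ 7) = 1 − P(N ≤ 6) = 1 − Σ_{j=0}^{6} e^(−μ) μ^j/j! ≈ 0.4735.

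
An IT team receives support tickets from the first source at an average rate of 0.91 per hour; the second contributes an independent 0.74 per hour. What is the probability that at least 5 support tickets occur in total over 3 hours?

0.5507

Independent Poisson processes superpose: combined rate λ = 0.91 + 0.74 = 1.65 per hour.
Over the interval, μ = 1.65 × 3 = 4.95 (3 hours).
P(N ≥ 5) = 1 − P(N ≤ 4) ≈ 0.5507.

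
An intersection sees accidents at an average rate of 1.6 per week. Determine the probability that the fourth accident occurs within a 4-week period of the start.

0.8811

Over the interval, μ = 1.6 × 4 = 6.4 (a 4-week period = 4 weeks).
The fourth arrival falls in the interval iff at least 4 events occur there: P(S_4 ≤ t) = P(N ≥ 4) = 1 − P(N ≤ 3) ≈ 0.8811.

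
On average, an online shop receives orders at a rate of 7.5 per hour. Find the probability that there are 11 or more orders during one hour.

With mean μ = 7.5 per hour,
P(N ≥ 11) = 1 − P(N ≤ 10) = 1 − Σ_{j=0}^{10} e^(−μ) μ^j/j! ≈ 0.1378.

0.1378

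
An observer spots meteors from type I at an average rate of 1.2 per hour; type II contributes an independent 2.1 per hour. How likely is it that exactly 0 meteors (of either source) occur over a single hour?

Independent Poisson processes superpose: combined rate λ = 1.2 + 2.1 = 3.3 per hour.
So μ = 3.3.
P(N = 0) = e^(−3.3) · 3.3^0/0! ≈ 0.0369.

0.0369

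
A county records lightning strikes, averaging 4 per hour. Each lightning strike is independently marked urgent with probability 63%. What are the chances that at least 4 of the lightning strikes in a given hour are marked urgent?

0.2467

Thinning: the lightning strikes that are marked urgent themselves form a Poisson process with rate 0.63 × 4 = 2.52 per hour.
So μ = 2.52.
P(N ≥ 4) = 1 − P(N ≤ 3) ≈ 0.2467.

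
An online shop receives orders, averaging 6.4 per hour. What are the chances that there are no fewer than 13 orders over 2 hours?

0.5147

Over the interval, μ = 6.4 × 2 = 12.8 (2 hours).
P(N ≥ 13) = 1 − P(N ≤ 12) = 1 − Σ_{j=0}^{12} e^(−μ) μ^j/j! ≈ 0.5147.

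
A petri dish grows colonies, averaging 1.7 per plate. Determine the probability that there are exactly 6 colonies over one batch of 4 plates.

0.1529

Over the interval, μ = 1.7 × 4 = 6.8 (a batch of 4 plates = 4 plates).
P(N = 6) = e^(−μ) μ^6/6! = e^(−6.8) · 6.8^6/720 ≈ 0.1529.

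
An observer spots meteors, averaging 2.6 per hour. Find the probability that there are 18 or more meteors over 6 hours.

Over the interval, μ = 2.6 × 6 = 15.6 (6 hours).
P(N ≥ 18) = 1 − P(N ≤ 17) = 1 − Σ_{j=0}^{17} e^(−μ) μ^j/j! ≈ 0.3038.

0.3038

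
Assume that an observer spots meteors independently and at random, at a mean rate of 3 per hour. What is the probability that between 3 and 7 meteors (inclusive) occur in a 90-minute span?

Over the interval, μ = 3 × 1.5 = 4.5 (a 90-minute span = 1.5 hours).
P(3 ≤ N ≤ 7) = Σ_{j=3}^{7} e^(−4.5) · 4.5^j/j! ≈ 0.7398.

0.7398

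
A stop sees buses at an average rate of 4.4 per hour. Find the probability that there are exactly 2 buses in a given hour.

With mean μ = 4.4 per hour,
P(N = 2) = e^(−μ) μ^2/2! = e^(−4.4) · 4.4^2/2 ≈ 0.1188.

0.1188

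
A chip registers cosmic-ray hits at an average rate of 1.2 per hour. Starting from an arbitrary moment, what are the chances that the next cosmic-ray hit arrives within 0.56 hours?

0.4893

Inter-arrival times are exponential with rate λ = 1.2 per hour.
P(T ≤ 0.56) = 1 − e^(−λt) = 1 − e^(−1.2 × 0.56) = 1 − e^(−0.672) ≈ 0.4893.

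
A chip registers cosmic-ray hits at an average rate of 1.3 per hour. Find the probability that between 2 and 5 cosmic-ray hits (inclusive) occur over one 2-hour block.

0.6836

Over the interval, μ = 1.3 × 2 = 2.6 (a 2-hour block = 2 hours).
P(2 ≤ N ≤ 5) = Σ_{j=2}^{5} e^(−2.6) · 2.6^j/j! ≈ 0.6836.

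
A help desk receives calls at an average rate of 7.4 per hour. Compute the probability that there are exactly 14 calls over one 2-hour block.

Over the interval, μ = 7.4 × 2 = 14.8 (a 2-hour block = 2 hours).
P(N = 14) = e^(−μ) μ^14/14! = e^(−14.8) · 14.8^14/87178291200 ≈ 0.1037.

0.1037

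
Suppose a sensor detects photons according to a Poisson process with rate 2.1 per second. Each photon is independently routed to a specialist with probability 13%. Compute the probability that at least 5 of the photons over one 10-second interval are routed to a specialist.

0.1416

Thinning: the photons that are routed to a specialist themselves form a Poisson process with rate 0.13 × 2.1 = 0.273 per second.
Over the interval, μ = 0.273 × 10 = 2.73 (a 10-second interval = 10 seconds).
P(N ≥ 5) = 1 − P(N ≤ 4) ≈ 0.1416.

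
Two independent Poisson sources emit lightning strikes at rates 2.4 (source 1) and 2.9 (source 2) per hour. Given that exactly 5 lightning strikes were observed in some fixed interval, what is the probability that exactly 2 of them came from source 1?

Given the total, each event is independently from source 1 with probability p = λ_1/(λ_1+λ_2) = 2.4/5.3 ≈ 0.4528.
So K ~ Binomial(5, 2.4/5.3): P(K = 2) = C(5,2) · (2.4/5.3)^2 · (2.9/5.3)^3 ≈ 0.3359.

0.3359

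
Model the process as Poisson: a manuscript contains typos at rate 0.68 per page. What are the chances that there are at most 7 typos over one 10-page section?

0.6285

Over the interval, μ = 0.68 × 10 = 6.8 (a 10-page section = 10 pages).
P(N ≤ 7) = Σ_{j=0}^{7} e^(−μ) μ^j/j! ≈ 0.6285.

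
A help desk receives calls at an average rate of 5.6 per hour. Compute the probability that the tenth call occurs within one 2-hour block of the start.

0.6808

Over the interval, μ = 5.6 × 2 = 11.2 (a 2-hour block = 2 hours).
The tenth arrival falls in the interval iff at least 10 events occur there: P(S_10 ≤ t) = P(N ≥ 10) = 1 − P(N ≤ 9) ≈ 0.6808.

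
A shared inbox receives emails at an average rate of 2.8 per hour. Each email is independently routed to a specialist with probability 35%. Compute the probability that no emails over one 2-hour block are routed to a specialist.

Thinning: the emails that are routed to a specialist themselves form a Poisson process with rate 0.35 × 2.8 = 0.98 per hour.
Over the interval, μ = 0.98 × 2 = 1.96 (a 2-hour block = 2 hours).
P(N = 0) = e^(−1.96) · 1.96^0/0! ≈ 0.1409.

0.1409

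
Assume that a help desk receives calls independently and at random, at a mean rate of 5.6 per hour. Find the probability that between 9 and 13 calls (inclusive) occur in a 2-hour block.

0.5477

Over the interval, μ = 5.6 × 2 = 11.2 (a 2-hour block = 2 hours).
P(9 ≤ N ≤ 13) = Σ_{j=9}^{13} e^(−11.2) · 11.2^j/j! ≈ 0.5477.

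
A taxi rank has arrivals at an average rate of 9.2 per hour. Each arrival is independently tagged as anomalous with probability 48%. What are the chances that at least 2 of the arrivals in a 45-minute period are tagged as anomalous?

Thinning: the arrivals that are tagged as anomalous themselves form a Poisson process with rate 0.48 × 9.2 = 4.416 per hour.
Over the interval, μ = 4.416 × 0.75 = 3.312 (a 45-minute period = 0.75 hours).
P(N ≥ 2) = 1 − P(N ≤ 1) ≈ 0.8429.

0.8429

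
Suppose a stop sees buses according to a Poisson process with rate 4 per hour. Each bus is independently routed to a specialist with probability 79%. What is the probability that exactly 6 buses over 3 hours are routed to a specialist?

0.0770

Thinning: the buses that are routed to a specialist themselves form a Poisson process with rate 0.79 × 4 = 3.16 per hour.
Over the interval, μ = 3.16 × 3 = 9.48 (3 hours).
P(N = 6) = e^(−9.48) · 9.48^6/6! ≈ 0.0770.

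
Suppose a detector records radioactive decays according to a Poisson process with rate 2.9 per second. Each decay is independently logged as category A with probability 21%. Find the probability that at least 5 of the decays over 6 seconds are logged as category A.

Thinning: the decays that are logged as category A themselves form a Poisson process with rate 0.21 × 2.9 = 0.609 per second.
Over the interval, μ = 0.609 × 6 = 3.654 (6 seconds).
P(N ≥ 5) = 1 − P(N ≤ 4) ≈ 0.3039.

0.3039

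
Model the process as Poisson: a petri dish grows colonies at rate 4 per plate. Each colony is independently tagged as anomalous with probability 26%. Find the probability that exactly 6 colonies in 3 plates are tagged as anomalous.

0.0566

Thinning: the colonies that are tagged as anomalous themselves form a Poisson process with rate 0.26 × 4 = 1.04 per plate.
Over the interval, μ = 1.04 × 3 = 3.12 (3 plates).
P(N = 6) = e^(−3.12) · 3.12^6/6! ≈ 0.0566.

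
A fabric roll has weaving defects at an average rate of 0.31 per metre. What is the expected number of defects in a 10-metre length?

E[N] = λt = 0.31 × 10 = 3.1 (a 10-metre length = 10 metres).

3.1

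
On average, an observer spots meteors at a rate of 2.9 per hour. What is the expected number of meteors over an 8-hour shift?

23.2

E[N] = λt = 2.9 × 8 = 23.2 (an 8-hour shift = 8 hours).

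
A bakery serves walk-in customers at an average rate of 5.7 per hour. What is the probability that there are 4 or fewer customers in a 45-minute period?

Over the interval, μ = 5.7 × 0.75 = 4.275 (a 45-minute period = 0.75 hours).
P(N ≤ 4) = Σ_{j=0}^{4} e^(−μ) μ^j/j! ≈ 0.5753.

0.5753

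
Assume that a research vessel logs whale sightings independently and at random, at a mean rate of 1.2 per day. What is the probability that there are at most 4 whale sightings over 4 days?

0.4763

Over the interval, μ = 1.2 × 4 = 4.8 (4 days).
P(N ≤ 4) = Σ_{j=0}^{4} e^(−μ) μ^j/j! ≈ 0.4763.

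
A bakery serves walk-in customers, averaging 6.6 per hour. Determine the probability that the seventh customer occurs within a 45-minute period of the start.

0.2305

Over the interval, μ = 6.6 × 0.75 = 4.95 (a 45-minute period = 0.75 hours).
The seventh arrival falls in the interval iff at least 7 events occur there: P(S_7 ≤ t) = P(N ≥ 7) = 1 − P(N ≤ 6) ≈ 0.2305.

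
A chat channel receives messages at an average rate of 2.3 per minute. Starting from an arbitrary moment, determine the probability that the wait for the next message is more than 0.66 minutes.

0.2191

The wait for the next event is exponential with rate λ = 2.3 per minute.
P(T > 0.66) = e^(−λt) = e^(−2.3 × 0.66) = e^(−1.518) ≈ 0.2191.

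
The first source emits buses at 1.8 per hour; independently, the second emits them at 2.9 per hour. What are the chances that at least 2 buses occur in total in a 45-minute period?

0.8667

Independent Poisson processes superpose: combined rate λ = 1.8 + 2.9 = 4.7 per hour.
Over the interval, μ = 4.7 × 0.75 = 3.525 (a 45-minute period = 0.75 hours).
P(N ≥ 2) = 1 − P(N ≤ 1) ≈ 0.8667.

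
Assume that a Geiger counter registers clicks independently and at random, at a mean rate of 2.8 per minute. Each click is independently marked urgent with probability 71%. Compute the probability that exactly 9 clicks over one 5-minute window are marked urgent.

Thinning: the clicks that are marked urgent themselves form a Poisson process with rate 0.71 × 2.8 = 1.988 per minute.
Over the interval, μ = 1.988 × 5 = 9.94 (a 5-minute window = 5 minutes).
P(N = 9) = e^(−9.94) · 9.94^9/9! ≈ 0.1258.

0.1258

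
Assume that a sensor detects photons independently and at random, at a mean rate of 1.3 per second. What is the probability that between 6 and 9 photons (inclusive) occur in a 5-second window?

0.5083

Over the interval, μ = 1.3 × 5 = 6.5 (a 5-second window = 5 seconds).
P(6 ≤ N ≤ 9) = Σ_{j=6}^{9} e^(−6.5) · 6.5^j/j! ≈ 0.5083.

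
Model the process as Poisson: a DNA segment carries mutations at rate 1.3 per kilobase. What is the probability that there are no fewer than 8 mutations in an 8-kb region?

Over the interval, μ = 1.3 × 8 = 10.4 (an 8-kb region = 8 kilobases).
P(N ≥ 8) = 1 − P(N ≤ 7) = 1 − Σ_{j=0}^{7} e^(−μ) μ^j/j! ≈ 0.8137.

0.8137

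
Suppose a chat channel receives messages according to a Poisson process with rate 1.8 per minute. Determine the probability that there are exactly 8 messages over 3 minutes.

0.0810

Over the interval, μ = 1.8 × 3 = 5.4 (3 minutes).
P(N = 8) = e^(−μ) μ^8/8! = e^(−5.4) · 5.4^8/40320 ≈ 0.0810.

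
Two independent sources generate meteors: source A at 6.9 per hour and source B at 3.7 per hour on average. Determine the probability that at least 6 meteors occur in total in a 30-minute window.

Independent Poisson processes superpose: combined rate λ = 6.9 + 3.7 = 10.6 per hour.
Over the interval, μ = 10.6 × 0.5 = 5.3 (a 30-minute window = 0.5 hours).
P(N ≥ 6) = 1 − P(N ≤ 5) ≈ 0.4365.

0.4365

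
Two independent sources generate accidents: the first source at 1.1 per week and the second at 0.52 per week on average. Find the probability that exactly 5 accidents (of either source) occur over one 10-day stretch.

0.0547

Independent Poisson processes superpose: combined rate λ = 1.1 + 0.52 = 1.62 per week.
Over the interval, μ = 1.62 × 10/7 ≈ 2.31429 (a 10-day stretch = 10/7 weeks).
P(N = 5) = e^(−2.31429) · 2.31429^5/5! ≈ 0.0547.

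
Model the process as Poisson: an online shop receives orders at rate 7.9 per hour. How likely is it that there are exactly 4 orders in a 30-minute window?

Over the interval, μ = 7.9 × 0.5 = 3.95 (a 30-minute window = 0.5 hours).
P(N = 4) = e^(−μ) μ^4/4! = e^(−3.95) · 3.95^4/24 ≈ 0.1953.

0.1953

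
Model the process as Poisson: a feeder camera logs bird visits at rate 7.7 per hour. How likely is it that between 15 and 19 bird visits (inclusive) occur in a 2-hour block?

0.4265

Over the interval, μ = 7.7 × 2 = 15.4 (a 2-hour block = 2 hours).
P(15 ≤ N ≤ 19) = Σ_{j=15}^{19} e^(−15.4) · 15.4^j/j! ≈ 0.4265.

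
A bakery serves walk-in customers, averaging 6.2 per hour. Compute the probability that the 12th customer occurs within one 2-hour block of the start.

Over the interval, μ = 6.2 × 2 = 12.4 (a 2-hour block = 2 hours).
The 12th arrival falls in the interval iff at least 12 events occur there: P(S_12 ≤ t) = P(N ≥ 12) = 1 − P(N ≤ 11) ≈ 0.5833.

0.5833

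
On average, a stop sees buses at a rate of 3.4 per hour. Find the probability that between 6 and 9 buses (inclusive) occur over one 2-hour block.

0.5232

Over the interval, μ = 3.4 × 2 = 6.8 (a 2-hour block = 2 hours).
P(6 ≤ N ≤ 9) = Σ_{j=6}^{9} e^(−6.8) · 6.8^j/j! ≈ 0.5232.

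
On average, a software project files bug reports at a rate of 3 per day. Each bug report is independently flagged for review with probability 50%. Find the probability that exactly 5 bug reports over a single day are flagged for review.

Thinning: the bug reports that are flagged for review themselves form a Poisson process with rate 0.5 × 3 = 1.5 per day.
So μ = 1.5.
P(N = 5) = e^(−1.5) · 1.5^5/5! ≈ 0.0141.

0.0141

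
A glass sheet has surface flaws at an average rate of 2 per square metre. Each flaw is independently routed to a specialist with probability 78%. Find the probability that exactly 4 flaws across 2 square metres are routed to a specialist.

Thinning: the flaws that are routed to a specialist themselves form a Poisson process with rate 0.78 × 2 = 1.56 per square metre.
Over the interval, μ = 1.56 × 2 = 3.12 (2 square metres).
P(N = 4) = e^(−3.12) · 3.12^4/4! ≈ 0.1743.

0.1743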